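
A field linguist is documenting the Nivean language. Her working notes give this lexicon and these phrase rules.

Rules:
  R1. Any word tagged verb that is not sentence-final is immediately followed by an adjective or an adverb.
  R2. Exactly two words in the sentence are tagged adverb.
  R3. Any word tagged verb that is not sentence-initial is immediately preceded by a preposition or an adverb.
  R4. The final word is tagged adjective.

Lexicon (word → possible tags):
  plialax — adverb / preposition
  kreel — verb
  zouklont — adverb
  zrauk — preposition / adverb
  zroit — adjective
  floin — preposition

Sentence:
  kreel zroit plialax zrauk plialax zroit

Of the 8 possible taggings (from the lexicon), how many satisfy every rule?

3

Candidates per position — 1:kreel {verb}; 2:zroit {adjective}; 3:plialax {adverb,preposition}; 4:zrauk {preposition,adverb}; 5:plialax {adverb,preposition}; 6:zroit {adjective}.
There are 8 candidate sequences in total.
The sequences that satisfy every rule: verb adjective adverb preposition adverb adjective; verb adjective adverb adverb preposition adjective; verb adjective preposition adverb adverb adjective.
Count = 3.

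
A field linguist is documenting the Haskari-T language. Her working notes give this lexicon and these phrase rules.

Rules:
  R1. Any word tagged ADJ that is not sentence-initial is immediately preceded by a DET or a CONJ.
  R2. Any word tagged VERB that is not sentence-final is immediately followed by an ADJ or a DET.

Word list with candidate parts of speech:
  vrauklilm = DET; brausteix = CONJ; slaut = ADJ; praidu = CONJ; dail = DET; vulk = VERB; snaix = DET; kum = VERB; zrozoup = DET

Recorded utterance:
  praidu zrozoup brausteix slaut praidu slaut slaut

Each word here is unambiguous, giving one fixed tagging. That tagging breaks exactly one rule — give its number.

Fixed tagging: CONJ DET CONJ ADJ CONJ ADJ ADJ.
Checking each rule: R1 ✗, R2 ✓.
Only rule 1 fails.

1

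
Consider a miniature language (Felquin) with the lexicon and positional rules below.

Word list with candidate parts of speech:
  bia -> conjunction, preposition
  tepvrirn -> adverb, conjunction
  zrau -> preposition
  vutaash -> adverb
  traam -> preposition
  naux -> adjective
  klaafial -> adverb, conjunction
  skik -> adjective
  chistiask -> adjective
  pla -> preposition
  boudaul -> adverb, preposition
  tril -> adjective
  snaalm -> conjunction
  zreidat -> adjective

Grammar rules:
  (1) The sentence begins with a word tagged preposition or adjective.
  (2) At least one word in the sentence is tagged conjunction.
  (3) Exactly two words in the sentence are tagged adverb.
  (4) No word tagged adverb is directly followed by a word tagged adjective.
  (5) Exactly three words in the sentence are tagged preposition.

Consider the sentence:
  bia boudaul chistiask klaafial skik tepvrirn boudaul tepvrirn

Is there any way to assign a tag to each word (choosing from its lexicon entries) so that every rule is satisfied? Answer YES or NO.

Candidates per position — 1:bia {conjunction,preposition}; 2:boudaul {adverb,preposition}; 3:chistiask {adjective}; 4:klaafial {adverb,conjunction}; 5:skik {adjective}; 6:tepvrirn {adverb,conjunction}; 7:boudaul {adverb,preposition}; 8:tepvrirn {adverb,conjunction}.
One satisfying assignment: preposition preposition adjective conjunction adjective adverb preposition adverb.
Checking: rule 1 satisfied; rule 2 satisfied; rule 3 satisfied; rule 4 satisfied; rule 5 satisfied.

YES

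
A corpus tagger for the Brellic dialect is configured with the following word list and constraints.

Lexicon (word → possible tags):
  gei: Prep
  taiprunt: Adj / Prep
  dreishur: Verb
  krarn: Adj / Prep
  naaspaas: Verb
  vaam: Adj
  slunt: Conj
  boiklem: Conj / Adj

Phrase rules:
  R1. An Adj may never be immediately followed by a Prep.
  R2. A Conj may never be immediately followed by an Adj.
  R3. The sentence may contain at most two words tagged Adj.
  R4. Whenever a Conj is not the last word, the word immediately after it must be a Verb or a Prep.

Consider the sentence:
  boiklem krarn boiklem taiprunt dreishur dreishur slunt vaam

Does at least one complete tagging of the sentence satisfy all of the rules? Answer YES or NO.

NO

Candidates per position — 1:boiklem {Conj,Adj}; 2:krarn {Adj,Prep}; 3:boiklem {Conj,Adj}; 4:taiprunt {Adj,Prep}; 5:dreishur {Verb}; 6:dreishur {Verb}; 7:slunt {Conj}; 8:vaam {Adj}.
Rule 2 cannot be satisfied by any choice of tags from the lexicon.
So there is no consistent tagging.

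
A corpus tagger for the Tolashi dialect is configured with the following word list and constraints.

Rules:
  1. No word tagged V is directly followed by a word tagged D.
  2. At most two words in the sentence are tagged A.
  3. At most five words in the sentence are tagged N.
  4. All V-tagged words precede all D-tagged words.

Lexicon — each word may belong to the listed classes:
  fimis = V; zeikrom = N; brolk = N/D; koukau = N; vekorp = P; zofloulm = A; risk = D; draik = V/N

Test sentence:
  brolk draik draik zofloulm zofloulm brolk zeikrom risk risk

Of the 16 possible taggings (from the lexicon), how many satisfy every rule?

Candidates per position — 1:brolk {N,D}; 2:draik {V,N}; 3:draik {V,N}; 4:zofloulm {A}; 5:zofloulm {A}; 6:brolk {N,D}; 7:zeikrom {N}; 8:risk {D}; 9:risk {D}.
There are 16 candidate sequences in total.
Checking each against the rules leaves 10 sequences.
Count = 10.

10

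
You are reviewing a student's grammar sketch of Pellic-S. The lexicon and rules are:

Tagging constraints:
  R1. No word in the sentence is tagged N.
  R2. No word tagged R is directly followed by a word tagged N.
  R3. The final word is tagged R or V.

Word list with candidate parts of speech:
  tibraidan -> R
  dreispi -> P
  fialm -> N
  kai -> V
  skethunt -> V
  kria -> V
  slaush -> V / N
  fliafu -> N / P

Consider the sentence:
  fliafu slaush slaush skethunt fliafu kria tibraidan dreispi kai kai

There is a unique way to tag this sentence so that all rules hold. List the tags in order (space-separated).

P V V V P V R P V V

Candidates per position — 1:fliafu {N,P}; 2:slaush {V,N}; 3:slaush {V,N}; 4:skethunt {V}; 5:fliafu {N,P}; 6:kria {V}; 7:tibraidan {R}; 8:dreispi {P}; 9:kai {V}; 10:kai {V}.
Position 1: N is ruled out by rule 1; that leaves P.
Position 2: N is ruled out by rule 1; that leaves V.
Position 3: N is ruled out by rule 1; that leaves V.
Position 5: N is ruled out by rule 1; that leaves P.
So the tagging must be: P V V V P V R P V V.
Check: rule 1 ✓; rule 2 ✓; rule 3 ✓.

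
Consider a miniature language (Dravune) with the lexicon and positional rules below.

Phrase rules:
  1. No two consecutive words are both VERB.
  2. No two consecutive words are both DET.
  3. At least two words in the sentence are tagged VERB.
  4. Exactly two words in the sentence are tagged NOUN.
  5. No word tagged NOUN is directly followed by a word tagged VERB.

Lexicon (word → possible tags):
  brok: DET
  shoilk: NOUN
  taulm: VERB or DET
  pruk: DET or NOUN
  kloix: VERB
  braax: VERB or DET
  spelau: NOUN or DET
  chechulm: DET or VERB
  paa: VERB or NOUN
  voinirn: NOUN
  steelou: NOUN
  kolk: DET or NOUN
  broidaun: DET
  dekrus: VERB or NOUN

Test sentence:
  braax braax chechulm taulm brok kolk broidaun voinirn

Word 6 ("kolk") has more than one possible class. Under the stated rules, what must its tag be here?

Candidates per position — 1:braax {VERB,DET}; 2:braax {VERB,DET}; 3:chechulm {DET,VERB}; 4:taulm {VERB,DET}; 5:brok {DET}; 6:kolk {DET,NOUN}; 7:broidaun {DET}; 8:voinirn {NOUN}.
If word 4 were DET, no tagging could satisfy rule 2; so word 4 is VERB.
If word 6 were DET, no tagging could satisfy rule 2; so word 6 is NOUN.
If word 3 were VERB, no tagging could satisfy rule 1; so word 3 is DET.
If word 2 were DET, no tagging could satisfy rule 2; so word 2 is VERB.
If word 1 were VERB, no tagging could satisfy rule 1; so word 1 is DET.
The only consistent sequence is: DET VERB DET VERB DET NOUN DET NOUN.
Checking: rule 1 ✓; rule 2 ✓; rule 3 ✓; rule 4 ✓; rule 5 ✓.

NOUN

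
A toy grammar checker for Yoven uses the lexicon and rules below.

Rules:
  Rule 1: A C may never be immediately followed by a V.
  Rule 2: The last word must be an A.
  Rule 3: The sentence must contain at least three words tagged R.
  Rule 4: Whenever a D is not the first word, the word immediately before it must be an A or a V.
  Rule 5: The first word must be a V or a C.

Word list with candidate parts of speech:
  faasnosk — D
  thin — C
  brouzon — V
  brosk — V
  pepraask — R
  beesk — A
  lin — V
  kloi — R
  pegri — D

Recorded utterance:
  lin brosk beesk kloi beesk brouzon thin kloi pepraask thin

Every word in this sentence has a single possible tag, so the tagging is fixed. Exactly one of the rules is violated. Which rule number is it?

2

Fixed tagging: V V A R A V C R R C.
Applying the rules: R1 holds, R2 violated, R3 holds, R4 holds, R5 holds.
Only rule 2 fails.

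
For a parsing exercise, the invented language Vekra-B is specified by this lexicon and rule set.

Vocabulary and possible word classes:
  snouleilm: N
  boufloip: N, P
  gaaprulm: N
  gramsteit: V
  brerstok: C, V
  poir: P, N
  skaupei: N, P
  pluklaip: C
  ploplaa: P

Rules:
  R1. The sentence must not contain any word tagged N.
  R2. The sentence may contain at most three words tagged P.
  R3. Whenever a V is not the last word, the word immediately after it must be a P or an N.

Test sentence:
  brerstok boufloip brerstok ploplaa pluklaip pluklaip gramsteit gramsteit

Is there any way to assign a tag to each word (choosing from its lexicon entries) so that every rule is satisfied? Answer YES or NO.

Candidates per position — 1:brerstok {C,V}; 2:boufloip {N,P}; 3:brerstok {C,V}; 4:ploplaa {P}; 5:pluklaip {C}; 6:pluklaip {C}; 7:gramsteit {V}; 8:gramsteit {V}.
Rule 3 cannot be satisfied by any choice of tags from the lexicon.
So there is no consistent tagging.

NO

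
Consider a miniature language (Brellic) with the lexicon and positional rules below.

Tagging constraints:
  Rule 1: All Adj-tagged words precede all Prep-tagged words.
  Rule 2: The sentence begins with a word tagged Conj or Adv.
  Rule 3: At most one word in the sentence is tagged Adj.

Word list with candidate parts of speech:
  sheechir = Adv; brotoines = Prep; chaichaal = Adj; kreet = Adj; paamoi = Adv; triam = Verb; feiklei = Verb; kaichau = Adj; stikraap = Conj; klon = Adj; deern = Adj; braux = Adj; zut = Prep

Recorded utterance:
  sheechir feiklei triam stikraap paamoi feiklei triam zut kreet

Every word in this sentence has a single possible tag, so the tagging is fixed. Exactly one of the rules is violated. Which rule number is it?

1

Fixed tagging: Adv Verb Verb Conj Adv Verb Verb Prep Adj.
Checking each rule: R1 ✗, R2 ✓, R3 ✓.
Only rule 1 fails.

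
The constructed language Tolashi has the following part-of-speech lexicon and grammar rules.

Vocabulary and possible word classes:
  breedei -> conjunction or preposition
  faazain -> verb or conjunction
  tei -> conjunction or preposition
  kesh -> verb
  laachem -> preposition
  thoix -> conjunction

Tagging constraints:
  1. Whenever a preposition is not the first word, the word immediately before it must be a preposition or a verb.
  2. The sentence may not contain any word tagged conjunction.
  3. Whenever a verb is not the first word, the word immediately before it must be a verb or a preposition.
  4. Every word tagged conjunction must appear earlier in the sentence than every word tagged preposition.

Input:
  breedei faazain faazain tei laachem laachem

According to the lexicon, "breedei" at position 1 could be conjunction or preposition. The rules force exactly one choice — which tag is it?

Candidates per position — 1:breedei {conjunction,preposition}; 2:faazain {verb,conjunction}; 3:faazain {verb,conjunction}; 4:tei {conjunction,preposition}; 5:laachem {preposition}; 6:laachem {preposition}.
If word 1 were conjunction, no tagging could satisfy rule 2; so word 1 is preposition.
If word 2 were conjunction, no tagging could satisfy rule 2; so word 2 is verb.
If word 3 were conjunction, no tagging could satisfy rule 1; so word 3 is verb.
If word 4 were conjunction, no tagging could satisfy rule 1; so word 4 is preposition.
The only consistent sequence is: preposition verb verb preposition preposition preposition.
Checking: rule 1 satisfied; rule 2 satisfied; rule 3 satisfied; rule 4 satisfied.

preposition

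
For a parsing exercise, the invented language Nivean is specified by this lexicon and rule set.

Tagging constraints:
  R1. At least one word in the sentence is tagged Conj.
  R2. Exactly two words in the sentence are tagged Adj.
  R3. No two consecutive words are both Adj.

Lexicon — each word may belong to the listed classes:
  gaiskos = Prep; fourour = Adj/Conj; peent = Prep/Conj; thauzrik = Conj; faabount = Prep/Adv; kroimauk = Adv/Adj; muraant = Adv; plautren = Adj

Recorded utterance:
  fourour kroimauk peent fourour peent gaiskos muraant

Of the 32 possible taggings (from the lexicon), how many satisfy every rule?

7

Candidates per position — 1:fourour {Adj,Conj}; 2:kroimauk {Adv,Adj}; 3:peent {Prep,Conj}; 4:fourour {Adj,Conj}; 5:peent {Prep,Conj}; 6:gaiskos {Prep}; 7:muraant {Adv}.
There are 32 candidate sequences in total.
Checking each against the rules leaves 7 sequences.
Count = 7.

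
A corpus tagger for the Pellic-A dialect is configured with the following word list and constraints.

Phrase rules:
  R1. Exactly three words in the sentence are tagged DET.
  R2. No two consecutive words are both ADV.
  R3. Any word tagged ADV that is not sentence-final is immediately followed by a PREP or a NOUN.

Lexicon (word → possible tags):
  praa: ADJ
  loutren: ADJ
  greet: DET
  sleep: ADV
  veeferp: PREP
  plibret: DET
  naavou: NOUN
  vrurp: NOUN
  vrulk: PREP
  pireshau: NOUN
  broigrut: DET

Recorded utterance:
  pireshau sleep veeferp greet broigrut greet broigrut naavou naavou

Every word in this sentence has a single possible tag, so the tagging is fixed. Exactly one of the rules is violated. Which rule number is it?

1

Fixed tagging: NOUN ADV PREP DET DET DET DET NOUN NOUN.
Rule check: R1 violated, R2 holds, R3 holds.
Only rule 1 fails.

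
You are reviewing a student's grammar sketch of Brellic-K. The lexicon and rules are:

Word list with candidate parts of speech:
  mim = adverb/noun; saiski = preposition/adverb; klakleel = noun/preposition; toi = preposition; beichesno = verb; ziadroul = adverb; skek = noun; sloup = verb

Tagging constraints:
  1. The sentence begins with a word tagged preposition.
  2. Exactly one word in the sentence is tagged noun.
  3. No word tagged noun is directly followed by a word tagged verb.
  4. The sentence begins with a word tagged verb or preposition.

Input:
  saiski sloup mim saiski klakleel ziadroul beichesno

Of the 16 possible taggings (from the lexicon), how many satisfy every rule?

4

Candidates per position — 1:saiski {preposition,adverb}; 2:sloup {verb}; 3:mim {adverb,noun}; 4:saiski {preposition,adverb}; 5:klakleel {noun,preposition}; 6:ziadroul {adverb}; 7:beichesno {verb}.
There are 16 candidate sequences in total.
The sequences that satisfy every rule: preposition verb adverb preposition noun adverb verb; preposition verb adverb adverb noun adverb verb; preposition verb noun preposition preposition adverb verb; preposition verb noun adverb preposition adverb verb.
Count = 4.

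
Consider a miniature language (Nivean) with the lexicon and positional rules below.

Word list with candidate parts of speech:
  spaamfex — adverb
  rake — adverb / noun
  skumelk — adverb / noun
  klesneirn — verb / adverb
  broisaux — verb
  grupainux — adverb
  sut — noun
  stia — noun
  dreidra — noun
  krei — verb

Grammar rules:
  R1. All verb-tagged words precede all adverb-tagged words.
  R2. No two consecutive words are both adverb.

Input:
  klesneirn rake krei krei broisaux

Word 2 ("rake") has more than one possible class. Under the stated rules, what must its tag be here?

noun

Candidates per position — 1:klesneirn {verb,adverb}; 2:rake {adverb,noun}; 3:krei {verb}; 4:krei {verb}; 5:broisaux {verb}.
Position 1: tagging it adverb would leave rule 1 unsatisfiable, so it must be verb.
Position 2: tagging it adverb would leave rule 1 unsatisfiable, so it must be noun.
The unique satisfying tagging is: verb noun verb verb verb.
Rule-by-rule: rule 1 ok; rule 2 ok.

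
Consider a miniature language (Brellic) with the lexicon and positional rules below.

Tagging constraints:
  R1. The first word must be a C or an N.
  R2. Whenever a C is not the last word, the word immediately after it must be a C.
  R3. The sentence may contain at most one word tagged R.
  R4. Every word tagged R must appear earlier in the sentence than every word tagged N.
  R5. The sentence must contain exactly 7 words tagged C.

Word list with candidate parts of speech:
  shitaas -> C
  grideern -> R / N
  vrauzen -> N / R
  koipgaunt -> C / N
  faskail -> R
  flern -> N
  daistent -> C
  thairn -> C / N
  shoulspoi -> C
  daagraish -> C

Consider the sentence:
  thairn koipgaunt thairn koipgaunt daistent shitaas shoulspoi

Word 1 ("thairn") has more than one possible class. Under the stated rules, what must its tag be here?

Candidates per position — 1:thairn {C,N}; 2:koipgaunt {C,N}; 3:thairn {C,N}; 4:koipgaunt {C,N}; 5:daistent {C}; 6:shitaas {C}; 7:shoulspoi {C}.
Word 1 cannot be N — rule 5 would then fail for every completion. It is C.
Word 2 cannot be N — rule 2 would then fail for every completion. It is C.
Word 3 cannot be N — rule 2 would then fail for every completion. It is C.
Word 4 cannot be N — rule 2 would then fail for every completion. It is C.
The unique satisfying tagging is: C C C C C C C.
Rule-by-rule: rule 1 satisfied; rule 2 satisfied; rule 3 satisfied; rule 4 satisfied; rule 5 satisfied.

C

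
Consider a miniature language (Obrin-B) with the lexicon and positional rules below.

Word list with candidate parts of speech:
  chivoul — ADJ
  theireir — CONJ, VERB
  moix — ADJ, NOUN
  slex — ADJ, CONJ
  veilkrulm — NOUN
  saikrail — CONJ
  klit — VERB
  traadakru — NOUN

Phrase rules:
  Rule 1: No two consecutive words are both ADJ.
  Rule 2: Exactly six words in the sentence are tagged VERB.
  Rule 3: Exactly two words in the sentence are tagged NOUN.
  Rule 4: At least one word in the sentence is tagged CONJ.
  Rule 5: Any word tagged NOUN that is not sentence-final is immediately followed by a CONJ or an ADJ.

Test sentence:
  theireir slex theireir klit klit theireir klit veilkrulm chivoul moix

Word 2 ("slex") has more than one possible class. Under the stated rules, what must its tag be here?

Candidates per position — 1:theireir {CONJ,VERB}; 2:slex {ADJ,CONJ}; 3:theireir {CONJ,VERB}; 4:klit {VERB}; 5:klit {VERB}; 6:theireir {CONJ,VERB}; 7:klit {VERB}; 8:veilkrulm {NOUN}; 9:chivoul {ADJ}; 10:moix {ADJ,NOUN}.
Position 1: tagging it CONJ would leave rule 2 unsatisfiable, so it must be VERB.
Position 3: tagging it CONJ would leave rule 2 unsatisfiable, so it must be VERB.
Position 6: tagging it CONJ would leave rule 2 unsatisfiable, so it must be VERB.
Position 10: tagging it ADJ would leave rule 1 unsatisfiable, so it must be NOUN.
Position 2: tagging it ADJ would leave rule 4 unsatisfiable, so it must be CONJ.
The unique satisfying tagging is: VERB CONJ VERB VERB VERB VERB VERB NOUN ADJ NOUN.
Verifying each rule — rule 1 holds; rule 2 holds; rule 3 holds; rule 4 holds; rule 5 holds.

CONJ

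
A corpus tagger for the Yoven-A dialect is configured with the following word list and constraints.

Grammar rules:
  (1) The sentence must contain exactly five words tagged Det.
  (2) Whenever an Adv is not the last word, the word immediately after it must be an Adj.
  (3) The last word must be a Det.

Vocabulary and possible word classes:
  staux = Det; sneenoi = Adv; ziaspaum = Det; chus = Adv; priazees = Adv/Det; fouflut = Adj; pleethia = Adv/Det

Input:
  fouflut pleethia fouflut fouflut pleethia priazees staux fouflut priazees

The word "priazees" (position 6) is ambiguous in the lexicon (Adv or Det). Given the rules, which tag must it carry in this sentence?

Candidates per position — 1:fouflut {Adj}; 2:pleethia {Adv,Det}; 3:fouflut {Adj}; 4:fouflut {Adj}; 5:pleethia {Adv,Det}; 6:priazees {Adv,Det}; 7:staux {Det}; 8:fouflut {Adj}; 9:priazees {Adv,Det}.
Position 2: Adv is ruled out by rule 1; that leaves Det.
Position 5: Adv is ruled out by rule 1; that leaves Det.
Position 6: Adv is ruled out by rule 1; that leaves Det.
Position 9: Adv is ruled out by rule 1; that leaves Det.
That leaves exactly one tagging: Adj Det Adj Adj Det Det Det Adj Det.
Checking: rule 1 ok; rule 2 ok; rule 3 ok.

Det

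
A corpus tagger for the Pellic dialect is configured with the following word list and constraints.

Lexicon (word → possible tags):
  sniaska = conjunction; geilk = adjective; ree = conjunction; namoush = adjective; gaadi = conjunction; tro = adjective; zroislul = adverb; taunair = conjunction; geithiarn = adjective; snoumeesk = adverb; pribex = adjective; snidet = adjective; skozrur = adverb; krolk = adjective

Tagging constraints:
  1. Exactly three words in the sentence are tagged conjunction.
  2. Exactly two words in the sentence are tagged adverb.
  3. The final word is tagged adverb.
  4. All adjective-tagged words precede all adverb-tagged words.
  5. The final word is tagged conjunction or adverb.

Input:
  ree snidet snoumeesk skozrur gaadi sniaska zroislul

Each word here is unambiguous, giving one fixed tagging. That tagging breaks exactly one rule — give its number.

Fixed tagging: conjunction adjective adverb adverb conjunction conjunction adverb.
Checking each rule: R1 holds, R2 violated, R3 holds, R4 holds, R5 holds.
Only rule 2 fails.

2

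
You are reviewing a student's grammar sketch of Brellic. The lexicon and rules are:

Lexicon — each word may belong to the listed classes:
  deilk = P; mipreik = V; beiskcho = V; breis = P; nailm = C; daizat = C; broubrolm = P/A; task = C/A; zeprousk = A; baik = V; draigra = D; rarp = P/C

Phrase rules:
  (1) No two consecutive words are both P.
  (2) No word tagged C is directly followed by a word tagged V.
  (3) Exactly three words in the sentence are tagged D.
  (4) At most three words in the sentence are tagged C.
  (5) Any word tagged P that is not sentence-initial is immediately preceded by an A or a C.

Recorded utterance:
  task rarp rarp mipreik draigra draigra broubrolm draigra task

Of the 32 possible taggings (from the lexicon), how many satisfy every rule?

Candidates per position — 1:task {C,A}; 2:rarp {P,C}; 3:rarp {P,C}; 4:mipreik {V}; 5:draigra {D}; 6:draigra {D}; 7:broubrolm {P,A}; 8:draigra {D}; 9:task {C,A}.
There are 32 candidate sequences in total.
The sequences that satisfy every rule: C C P V D D A D C; C C P V D D A D A; A C P V D D A D C; A C P V D D A D A.
Count = 4.

4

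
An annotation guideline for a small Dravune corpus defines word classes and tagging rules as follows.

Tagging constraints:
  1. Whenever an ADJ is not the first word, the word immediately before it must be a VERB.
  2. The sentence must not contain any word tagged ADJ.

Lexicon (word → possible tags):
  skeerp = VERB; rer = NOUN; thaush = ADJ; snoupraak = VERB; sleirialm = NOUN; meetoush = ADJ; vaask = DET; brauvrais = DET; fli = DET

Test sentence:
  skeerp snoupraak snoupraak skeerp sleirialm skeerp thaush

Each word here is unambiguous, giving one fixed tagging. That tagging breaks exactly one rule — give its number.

2

Fixed tagging: VERB VERB VERB VERB NOUN VERB ADJ.
Rule check: R1 pass, R2 fail.
Only rule 2 fails.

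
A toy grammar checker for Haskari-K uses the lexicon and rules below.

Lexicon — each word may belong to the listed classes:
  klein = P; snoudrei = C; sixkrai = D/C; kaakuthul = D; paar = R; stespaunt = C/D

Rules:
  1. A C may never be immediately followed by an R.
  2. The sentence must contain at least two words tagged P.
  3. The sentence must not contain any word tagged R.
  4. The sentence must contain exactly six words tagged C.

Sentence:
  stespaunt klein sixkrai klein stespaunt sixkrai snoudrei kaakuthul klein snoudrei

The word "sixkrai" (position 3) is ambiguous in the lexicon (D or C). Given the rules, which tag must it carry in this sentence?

Candidates per position — 1:stespaunt {C,D}; 2:klein {P}; 3:sixkrai {D,C}; 4:klein {P}; 5:stespaunt {C,D}; 6:sixkrai {D,C}; 7:snoudrei {C}; 8:kaakuthul {D}; 9:klein {P}; 10:snoudrei {C}.
At position 1, choosing D makes rule 4 impossible to satisfy; hence C.
At position 3, choosing D makes rule 4 impossible to satisfy; hence C.
At position 5, choosing D makes rule 4 impossible to satisfy; hence C.
At position 6, choosing D makes rule 4 impossible to satisfy; hence C.
The only consistent sequence is: C P C P C C C D P C.
Verifying each rule — rule 1 holds; rule 2 holds; rule 3 holds; rule 4 holds.

C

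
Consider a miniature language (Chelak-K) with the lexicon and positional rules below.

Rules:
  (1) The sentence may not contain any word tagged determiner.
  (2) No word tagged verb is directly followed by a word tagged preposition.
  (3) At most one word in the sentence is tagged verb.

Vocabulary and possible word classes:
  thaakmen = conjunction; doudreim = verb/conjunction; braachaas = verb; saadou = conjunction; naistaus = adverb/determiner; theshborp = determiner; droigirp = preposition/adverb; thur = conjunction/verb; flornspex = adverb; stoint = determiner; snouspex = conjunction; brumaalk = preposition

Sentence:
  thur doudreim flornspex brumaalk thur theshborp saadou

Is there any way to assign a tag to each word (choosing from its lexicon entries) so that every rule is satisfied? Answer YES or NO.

NO

Candidates per position — 1:thur {conjunction,verb}; 2:doudreim {verb,conjunction}; 3:flornspex {adverb}; 4:brumaalk {preposition}; 5:thur {conjunction,verb}; 6:theshborp {determiner}; 7:saadou {conjunction}.
Rule 1 cannot be satisfied by any choice of tags from the lexicon.
So there is no consistent tagging.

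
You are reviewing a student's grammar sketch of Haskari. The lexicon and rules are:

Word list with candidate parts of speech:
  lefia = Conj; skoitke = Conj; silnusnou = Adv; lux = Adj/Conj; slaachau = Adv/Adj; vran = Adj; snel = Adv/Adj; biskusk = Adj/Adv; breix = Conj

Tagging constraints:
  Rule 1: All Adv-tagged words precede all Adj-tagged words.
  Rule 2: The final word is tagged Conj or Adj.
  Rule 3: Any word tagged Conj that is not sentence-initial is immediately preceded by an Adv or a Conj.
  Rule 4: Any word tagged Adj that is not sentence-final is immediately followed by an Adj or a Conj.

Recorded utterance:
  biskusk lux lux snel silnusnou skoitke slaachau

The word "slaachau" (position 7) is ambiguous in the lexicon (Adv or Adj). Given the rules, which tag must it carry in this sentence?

Candidates per position — 1:biskusk {Adj,Adv}; 2:lux {Adj,Conj}; 3:lux {Adj,Conj}; 4:snel {Adv,Adj}; 5:silnusnou {Adv}; 6:skoitke {Conj}; 7:slaachau {Adv,Adj}.
If word 1 were Adj, no tagging could satisfy rule 1; so word 1 is Adv.
If word 2 were Adj, no tagging could satisfy rule 1; so word 2 is Conj.
If word 3 were Adj, no tagging could satisfy rule 1; so word 3 is Conj.
If word 4 were Adj, no tagging could satisfy rule 1; so word 4 is Adv.
If word 7 were Adv, no tagging could satisfy rule 2; so word 7 is Adj.
So the tagging must be: Adv Conj Conj Adv Adv Conj Adj.
Rule-by-rule: rule 1 ok; rule 2 ok; rule 3 ok; rule 4 ok.

Adj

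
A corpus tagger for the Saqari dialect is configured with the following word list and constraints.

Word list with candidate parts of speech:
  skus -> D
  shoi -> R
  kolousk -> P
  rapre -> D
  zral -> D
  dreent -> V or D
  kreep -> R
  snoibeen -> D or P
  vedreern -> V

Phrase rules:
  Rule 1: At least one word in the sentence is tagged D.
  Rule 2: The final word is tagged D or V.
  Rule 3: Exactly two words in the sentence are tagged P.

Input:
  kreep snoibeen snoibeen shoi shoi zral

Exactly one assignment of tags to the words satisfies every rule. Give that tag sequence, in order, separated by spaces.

Candidates per position — 1:kreep {R}; 2:snoibeen {D,P}; 3:snoibeen {D,P}; 4:shoi {R}; 5:shoi {R}; 6:zral {D}.
Position 2: tagging it D would leave rule 3 unsatisfiable, so it must be P.
Position 3: tagging it D would leave rule 3 unsatisfiable, so it must be P.
The only consistent sequence is: R P P R R D.
Verifying each rule — rule 1 holds; rule 2 holds; rule 3 holds.

R P P R R D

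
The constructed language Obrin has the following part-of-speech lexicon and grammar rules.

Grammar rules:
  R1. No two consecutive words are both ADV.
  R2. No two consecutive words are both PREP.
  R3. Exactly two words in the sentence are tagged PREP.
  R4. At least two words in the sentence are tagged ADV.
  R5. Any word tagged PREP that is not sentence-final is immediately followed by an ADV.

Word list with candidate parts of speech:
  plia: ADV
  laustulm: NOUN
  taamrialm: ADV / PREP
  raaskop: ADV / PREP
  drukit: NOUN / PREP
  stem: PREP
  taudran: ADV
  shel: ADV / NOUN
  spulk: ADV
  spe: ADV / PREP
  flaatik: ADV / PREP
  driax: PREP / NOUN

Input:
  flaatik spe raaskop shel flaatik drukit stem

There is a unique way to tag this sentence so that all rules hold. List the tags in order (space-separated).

ADV PREP ADV NOUN ADV NOUN PREP

Candidates per position — 1:flaatik {ADV,PREP}; 2:spe {ADV,PREP}; 3:raaskop {ADV,PREP}; 4:shel {ADV,NOUN}; 5:flaatik {ADV,PREP}; 6:drukit {NOUN,PREP}; 7:stem {PREP}.
If word 5 were PREP, no tagging could satisfy rule 5; so word 5 is ADV.
If word 6 were PREP, no tagging could satisfy rule 2; so word 6 is NOUN.
If word 4 were ADV, no tagging could satisfy rule 1; so word 4 is NOUN.
If word 3 were PREP, no tagging could satisfy rule 5; so word 3 is ADV.
If word 2 were ADV, no tagging could satisfy rule 1; so word 2 is PREP.
If word 1 were PREP, no tagging could satisfy rule 2; so word 1 is ADV.
That leaves exactly one tagging: ADV PREP ADV NOUN ADV NOUN PREP.
Verifying each rule — rule 1 ✓; rule 2 ✓; rule 3 ✓; rule 4 ✓; rule 5 ✓.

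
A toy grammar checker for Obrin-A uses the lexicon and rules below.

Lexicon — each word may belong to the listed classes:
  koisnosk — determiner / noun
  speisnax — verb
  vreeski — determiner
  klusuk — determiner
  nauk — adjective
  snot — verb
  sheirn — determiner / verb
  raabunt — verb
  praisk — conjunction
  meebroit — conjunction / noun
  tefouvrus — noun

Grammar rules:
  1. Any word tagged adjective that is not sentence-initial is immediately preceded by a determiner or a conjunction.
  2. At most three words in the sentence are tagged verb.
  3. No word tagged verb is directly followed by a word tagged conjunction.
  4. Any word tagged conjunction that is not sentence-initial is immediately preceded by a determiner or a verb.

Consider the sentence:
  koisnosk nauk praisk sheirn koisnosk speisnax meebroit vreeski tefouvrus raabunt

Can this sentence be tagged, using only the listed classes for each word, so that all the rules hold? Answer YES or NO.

Candidates per position — 1:koisnosk {determiner,noun}; 2:nauk {adjective}; 3:praisk {conjunction}; 4:sheirn {determiner,verb}; 5:koisnosk {determiner,noun}; 6:speisnax {verb}; 7:meebroit {conjunction,noun}; 8:vreeski {determiner}; 9:tefouvrus {noun}; 10:raabunt {verb}.
Rule 4 cannot be satisfied by any choice of tags from the lexicon.
So there is no consistent tagging.

NO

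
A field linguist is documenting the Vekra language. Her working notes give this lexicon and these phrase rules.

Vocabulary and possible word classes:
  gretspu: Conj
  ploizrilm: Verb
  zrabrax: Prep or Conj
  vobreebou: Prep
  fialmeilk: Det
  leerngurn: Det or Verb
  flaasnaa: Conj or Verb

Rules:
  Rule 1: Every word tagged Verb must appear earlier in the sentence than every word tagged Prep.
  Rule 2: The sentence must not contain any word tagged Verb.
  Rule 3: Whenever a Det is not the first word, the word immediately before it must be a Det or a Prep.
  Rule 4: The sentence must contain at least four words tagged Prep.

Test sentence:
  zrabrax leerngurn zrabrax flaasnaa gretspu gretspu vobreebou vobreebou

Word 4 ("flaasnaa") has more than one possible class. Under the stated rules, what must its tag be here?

Conj

Candidates per position — 1:zrabrax {Prep,Conj}; 2:leerngurn {Det,Verb}; 3:zrabrax {Prep,Conj}; 4:flaasnaa {Conj,Verb}; 5:gretspu {Conj}; 6:gretspu {Conj}; 7:vobreebou {Prep}; 8:vobreebou {Prep}.
If word 1 were Conj, no tagging could satisfy rule 4; so word 1 is Prep.
If word 2 were Verb, no tagging could satisfy rule 1; so word 2 is Det.
If word 3 were Conj, no tagging could satisfy rule 4; so word 3 is Prep.
If word 4 were Verb, no tagging could satisfy rule 1; so word 4 is Conj.
That leaves exactly one tagging: Prep Det Prep Conj Conj Conj Prep Prep.
Verifying each rule — rule 1 ✓; rule 2 ✓; rule 3 ✓; rule 4 ✓.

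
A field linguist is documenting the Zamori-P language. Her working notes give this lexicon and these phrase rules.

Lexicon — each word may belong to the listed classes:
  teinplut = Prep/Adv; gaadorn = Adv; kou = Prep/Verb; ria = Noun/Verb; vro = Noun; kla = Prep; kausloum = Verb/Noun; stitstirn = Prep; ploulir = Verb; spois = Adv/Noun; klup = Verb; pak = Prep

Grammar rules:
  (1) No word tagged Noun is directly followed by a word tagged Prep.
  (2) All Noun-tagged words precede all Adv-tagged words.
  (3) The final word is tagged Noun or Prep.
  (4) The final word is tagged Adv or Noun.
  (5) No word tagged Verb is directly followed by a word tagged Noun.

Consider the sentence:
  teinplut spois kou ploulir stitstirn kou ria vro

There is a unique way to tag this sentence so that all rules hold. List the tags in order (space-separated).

Candidates per position — 1:teinplut {Prep,Adv}; 2:spois {Adv,Noun}; 3:kou {Prep,Verb}; 4:ploulir {Verb}; 5:stitstirn {Prep}; 6:kou {Prep,Verb}; 7:ria {Noun,Verb}; 8:vro {Noun}.
Word 1 cannot be Adv — rule 2 would then fail for every completion. It is Prep.
Word 2 cannot be Adv — rule 2 would then fail for every completion. It is Noun.
Word 3 cannot be Prep — rule 1 would then fail for every completion. It is Verb.
Word 6 cannot be Verb — rule 5 would then fail for every completion. It is Prep.
Word 7 cannot be Verb — rule 5 would then fail for every completion. It is Noun.
So the tagging must be: Prep Noun Verb Verb Prep Prep Noun Noun.
Verifying each rule — rule 1 holds; rule 2 holds; rule 3 holds; rule 4 holds; rule 5 holds.

Prep Noun Verb Verb Prep Prep Noun Noun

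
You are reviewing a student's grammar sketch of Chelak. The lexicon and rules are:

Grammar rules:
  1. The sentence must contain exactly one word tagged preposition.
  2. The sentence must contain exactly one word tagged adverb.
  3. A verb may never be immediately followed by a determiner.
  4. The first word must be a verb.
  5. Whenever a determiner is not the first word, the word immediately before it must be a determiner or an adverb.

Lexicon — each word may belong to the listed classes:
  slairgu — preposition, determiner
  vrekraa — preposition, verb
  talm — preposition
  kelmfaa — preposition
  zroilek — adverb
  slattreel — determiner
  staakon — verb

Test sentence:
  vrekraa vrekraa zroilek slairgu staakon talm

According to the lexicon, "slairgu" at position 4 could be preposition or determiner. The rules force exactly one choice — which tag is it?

Candidates per position — 1:vrekraa {preposition,verb}; 2:vrekraa {preposition,verb}; 3:zroilek {adverb}; 4:slairgu {preposition,determiner}; 5:staakon {verb}; 6:talm {preposition}.
If word 1 were preposition, no tagging could satisfy rule 1; so word 1 is verb.
If word 2 were preposition, no tagging could satisfy rule 1; so word 2 is verb.
If word 4 were preposition, no tagging could satisfy rule 1; so word 4 is determiner.
That leaves exactly one tagging: verb verb adverb determiner verb preposition.
Verifying each rule — rule 1 ✓; rule 2 ✓; rule 3 ✓; rule 4 ✓; rule 5 ✓.

determiner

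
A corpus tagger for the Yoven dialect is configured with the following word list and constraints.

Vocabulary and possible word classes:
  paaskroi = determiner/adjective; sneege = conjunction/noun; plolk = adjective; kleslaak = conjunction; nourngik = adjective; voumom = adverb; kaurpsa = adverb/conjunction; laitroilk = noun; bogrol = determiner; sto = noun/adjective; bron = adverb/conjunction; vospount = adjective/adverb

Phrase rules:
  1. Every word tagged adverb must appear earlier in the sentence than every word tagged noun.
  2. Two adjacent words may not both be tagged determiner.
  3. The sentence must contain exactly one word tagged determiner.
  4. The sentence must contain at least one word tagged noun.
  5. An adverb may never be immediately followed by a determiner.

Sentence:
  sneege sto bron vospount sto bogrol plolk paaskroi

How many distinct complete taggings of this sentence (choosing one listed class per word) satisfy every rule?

Candidates per position — 1:sneege {conjunction,noun}; 2:sto {noun,adjective}; 3:bron {adverb,conjunction}; 4:vospount {adjective,adverb}; 5:sto {noun,adjective}; 6:bogrol {determiner}; 7:plolk {adjective}; 8:paaskroi {determiner,adjective}.
There are 64 candidate sequences in total.
Checking each against the rules leaves 10 sequences.
Count = 10.

10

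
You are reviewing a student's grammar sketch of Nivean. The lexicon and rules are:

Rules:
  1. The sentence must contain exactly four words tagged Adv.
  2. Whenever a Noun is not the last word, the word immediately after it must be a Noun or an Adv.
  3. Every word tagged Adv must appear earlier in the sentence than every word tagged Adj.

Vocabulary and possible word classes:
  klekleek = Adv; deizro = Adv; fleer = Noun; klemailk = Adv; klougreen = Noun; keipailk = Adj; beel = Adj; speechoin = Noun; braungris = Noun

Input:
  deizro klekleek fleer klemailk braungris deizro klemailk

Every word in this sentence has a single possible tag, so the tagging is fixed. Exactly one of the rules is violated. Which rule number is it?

Fixed tagging: Adv Adv Noun Adv Noun Adv Adv.
Checking each rule: R1 violated, R2 holds, R3 holds.
Only rule 1 fails.

1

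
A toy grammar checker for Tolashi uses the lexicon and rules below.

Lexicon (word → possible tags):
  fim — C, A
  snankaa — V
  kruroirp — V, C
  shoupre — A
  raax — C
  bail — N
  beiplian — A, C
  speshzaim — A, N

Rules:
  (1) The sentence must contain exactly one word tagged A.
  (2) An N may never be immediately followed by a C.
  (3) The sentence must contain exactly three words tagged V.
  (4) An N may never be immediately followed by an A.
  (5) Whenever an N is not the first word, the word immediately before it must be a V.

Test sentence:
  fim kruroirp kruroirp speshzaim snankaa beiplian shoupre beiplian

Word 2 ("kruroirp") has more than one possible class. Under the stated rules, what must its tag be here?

Candidates per position — 1:fim {C,A}; 2:kruroirp {V,C}; 3:kruroirp {V,C}; 4:speshzaim {A,N}; 5:snankaa {V}; 6:beiplian {A,C}; 7:shoupre {A}; 8:beiplian {A,C}.
Word 1 cannot be A — rule 1 would then fail for every completion. It is C.
Word 2 cannot be C — rule 3 would then fail for every completion. It is V.
Word 3 cannot be C — rule 3 would then fail for every completion. It is V.
Word 4 cannot be A — rule 1 would then fail for every completion. It is N.
Word 6 cannot be A — rule 1 would then fail for every completion. It is C.
Word 8 cannot be A — rule 1 would then fail for every completion. It is C.
The only consistent sequence is: C V V N V C A C.
Checking: rule 1 holds; rule 2 holds; rule 3 holds; rule 4 holds; rule 5 holds.

V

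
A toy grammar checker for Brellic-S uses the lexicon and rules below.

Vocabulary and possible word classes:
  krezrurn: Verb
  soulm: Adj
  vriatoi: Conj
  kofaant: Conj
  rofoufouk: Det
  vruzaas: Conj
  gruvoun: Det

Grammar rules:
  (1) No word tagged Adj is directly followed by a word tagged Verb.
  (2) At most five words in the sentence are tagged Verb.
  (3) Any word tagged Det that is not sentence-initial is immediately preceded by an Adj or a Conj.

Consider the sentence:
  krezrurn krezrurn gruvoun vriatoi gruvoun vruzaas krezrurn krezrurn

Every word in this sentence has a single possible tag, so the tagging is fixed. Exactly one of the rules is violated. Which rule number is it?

Fixed tagging: Verb Verb Det Conj Det Conj Verb Verb.
Checking each rule: R1 holds, R2 holds, R3 violated.
Only rule 3 fails.

3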